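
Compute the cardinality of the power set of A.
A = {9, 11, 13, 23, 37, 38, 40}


Set A = {9, 11, 13, 23, 37, 38, 40}
|A| = 7
The power set P(A) contains all subsets of A.
|P(A)| = 2^|A| = 2^7 = 128

128


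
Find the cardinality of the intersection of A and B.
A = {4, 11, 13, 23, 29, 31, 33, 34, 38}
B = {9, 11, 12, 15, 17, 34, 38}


Set A = {4, 11, 13, 23, 29, 31, 33, 34, 38}
Set B = {9, 11, 12, 15, 17, 34, 38}
A ∩ B = {11, 34, 38}
|A ∩ B| = 3

3


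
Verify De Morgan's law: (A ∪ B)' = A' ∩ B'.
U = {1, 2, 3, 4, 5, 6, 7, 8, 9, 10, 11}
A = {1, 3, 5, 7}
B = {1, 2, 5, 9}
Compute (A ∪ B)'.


U = {1, 2, 3, 4, 5, 6, 7, 8, 9, 10, 11}
A = {1, 3, 5, 7}, B = {1, 2, 5, 9}
A ∪ B = {1, 2, 3, 5, 7, 9}
(A ∪ B)' = U \ (A ∪ B) = {4, 6, 8, 10, 11}
Verification via A' ∩ B': A' = {2, 4, 6, 8, 9, 10, 11}, B' = {3, 4, 6, 7, 8, 10, 11}
A' ∩ B' = {4, 6, 8, 10, 11} ✓

{4, 6, 8, 10, 11}


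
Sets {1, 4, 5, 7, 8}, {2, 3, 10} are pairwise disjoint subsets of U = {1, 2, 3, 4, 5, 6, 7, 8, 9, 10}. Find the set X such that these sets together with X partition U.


U = {1, 2, 3, 4, 5, 6, 7, 8, 9, 10}
Shown blocks: {1, 4, 5, 7, 8}, {2, 3, 10}
A partition's blocks are pairwise disjoint and cover U, so the missing block = U \ (union of shown blocks).
Union of shown blocks: {1, 2, 3, 4, 5, 7, 8, 10}
Missing block = U \ (union) = {6, 9}

{6, 9}


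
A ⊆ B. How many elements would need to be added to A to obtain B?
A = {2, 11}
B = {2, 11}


Set A = {2, 11}, |A| = 2
Set B = {2, 11}, |B| = 2
Since A ⊆ B: B \ A = {}
|B| - |A| = 2 - 2 = 0

0


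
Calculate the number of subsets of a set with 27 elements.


The set has 27 elements.
The power set contains all possible subsets.
|P(A)| = 2^|A| = 2^27 = 134217728

134217728


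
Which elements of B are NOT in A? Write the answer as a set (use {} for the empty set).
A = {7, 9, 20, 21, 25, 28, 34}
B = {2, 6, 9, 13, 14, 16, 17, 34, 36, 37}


Set A = {7, 9, 20, 21, 25, 28, 34}
Set B = {2, 6, 9, 13, 14, 16, 17, 34, 36, 37}
Check each element of B against A:
2 ∉ A (include), 6 ∉ A (include), 9 ∈ A, 13 ∉ A (include), 14 ∉ A (include), 16 ∉ A (include), 17 ∉ A (include), 34 ∈ A, 36 ∉ A (include), 37 ∉ A (include)
Elements of B not in A: {2, 6, 13, 14, 16, 17, 36, 37}

{2, 6, 13, 14, 16, 17, 36, 37}


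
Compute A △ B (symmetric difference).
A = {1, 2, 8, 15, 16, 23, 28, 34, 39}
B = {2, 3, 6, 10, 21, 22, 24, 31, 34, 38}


Set A = {1, 2, 8, 15, 16, 23, 28, 34, 39}
Set B = {2, 3, 6, 10, 21, 22, 24, 31, 34, 38}
A △ B = (A \ B) ∪ (B \ A)
Elements in A but not B: {1, 8, 15, 16, 23, 28, 39}
Elements in B but not A: {3, 6, 10, 21, 22, 24, 31, 38}
A △ B = {1, 3, 6, 8, 10, 15, 16, 21, 22, 23, 24, 28, 31, 38, 39}

{1, 3, 6, 8, 10, 15, 16, 21, 22, 23, 24, 28, 31, 38, 39}


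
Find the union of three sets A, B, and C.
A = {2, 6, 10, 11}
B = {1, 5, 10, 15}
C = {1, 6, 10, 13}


Set A = {2, 6, 10, 11}
Set B = {1, 5, 10, 15}
Set C = {1, 6, 10, 13}
First, A ∪ B = {1, 2, 5, 6, 10, 11, 15}
Then, (A ∪ B) ∪ C = {1, 2, 5, 6, 10, 11, 13, 15}

{1, 2, 5, 6, 10, 11, 13, 15}


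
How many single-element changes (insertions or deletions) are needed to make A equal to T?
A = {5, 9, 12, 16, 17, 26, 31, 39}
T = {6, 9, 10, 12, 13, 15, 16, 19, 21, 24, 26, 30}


Set A = {5, 9, 12, 16, 17, 26, 31, 39}
Set T = {6, 9, 10, 12, 13, 15, 16, 19, 21, 24, 26, 30}
Elements to remove from A (in A, not in T): {5, 17, 31, 39} → 4 removals
Elements to add to A (in T, not in A): {6, 10, 13, 15, 19, 21, 24, 30} → 8 additions
Total edits = 4 + 8 = 12

12


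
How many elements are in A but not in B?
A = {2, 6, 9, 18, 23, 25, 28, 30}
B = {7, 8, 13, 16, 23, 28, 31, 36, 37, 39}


Set A = {2, 6, 9, 18, 23, 25, 28, 30}
Set B = {7, 8, 13, 16, 23, 28, 31, 36, 37, 39}
A \ B = {2, 6, 9, 18, 25, 30}
|A \ B| = 6

6


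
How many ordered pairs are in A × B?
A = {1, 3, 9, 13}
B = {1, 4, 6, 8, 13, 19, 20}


Set A = {1, 3, 9, 13} has 4 elements.
Set B = {1, 4, 6, 8, 13, 19, 20} has 7 elements.
|A × B| = |A| × |B| = 4 × 7 = 28

28


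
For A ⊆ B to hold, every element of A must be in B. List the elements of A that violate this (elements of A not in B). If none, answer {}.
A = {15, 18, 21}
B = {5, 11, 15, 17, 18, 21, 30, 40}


Set A = {15, 18, 21}
Set B = {5, 11, 15, 17, 18, 21, 30, 40}
Check each element of A against B:
15 ∈ B, 18 ∈ B, 21 ∈ B
Elements of A not in B: {}

{}


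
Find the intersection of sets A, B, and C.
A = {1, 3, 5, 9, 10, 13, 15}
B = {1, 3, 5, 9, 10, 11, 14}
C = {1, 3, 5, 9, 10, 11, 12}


Set A = {1, 3, 5, 9, 10, 13, 15}
Set B = {1, 3, 5, 9, 10, 11, 14}
Set C = {1, 3, 5, 9, 10, 11, 12}
First, A ∩ B = {1, 3, 5, 9, 10}
Then, (A ∩ B) ∩ C = {1, 3, 5, 9, 10}

{1, 3, 5, 9, 10}


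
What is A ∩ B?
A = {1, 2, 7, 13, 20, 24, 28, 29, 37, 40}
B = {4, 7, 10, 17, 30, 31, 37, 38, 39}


Set A = {1, 2, 7, 13, 20, 24, 28, 29, 37, 40}
Set B = {4, 7, 10, 17, 30, 31, 37, 38, 39}
A ∩ B includes only elements in both sets.
Check each element of A against B:
1 ✗, 2 ✗, 7 ✓, 13 ✗, 20 ✗, 24 ✗, 28 ✗, 29 ✗, 37 ✓, 40 ✗
A ∩ B = {7, 37}

{7, 37}


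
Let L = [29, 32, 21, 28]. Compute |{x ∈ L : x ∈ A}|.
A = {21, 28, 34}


Set A = {21, 28, 34}
Candidates: [29, 32, 21, 28]
Check each candidate:
29 ∉ A, 32 ∉ A, 21 ∈ A, 28 ∈ A
Count of candidates in A: 2

2


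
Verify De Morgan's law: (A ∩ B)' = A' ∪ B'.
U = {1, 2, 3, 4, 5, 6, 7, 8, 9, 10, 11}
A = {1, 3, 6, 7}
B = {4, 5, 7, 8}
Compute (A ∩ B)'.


U = {1, 2, 3, 4, 5, 6, 7, 8, 9, 10, 11}
A = {1, 3, 6, 7}, B = {4, 5, 7, 8}
A ∩ B = {7}
(A ∩ B)' = U \ (A ∩ B) = {1, 2, 3, 4, 5, 6, 8, 9, 10, 11}
Verification via A' ∪ B': A' = {2, 4, 5, 8, 9, 10, 11}, B' = {1, 2, 3, 6, 9, 10, 11}
A' ∪ B' = {1, 2, 3, 4, 5, 6, 8, 9, 10, 11} ✓

{1, 2, 3, 4, 5, 6, 8, 9, 10, 11}


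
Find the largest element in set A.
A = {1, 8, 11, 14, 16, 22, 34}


Set A = {1, 8, 11, 14, 16, 22, 34}
Elements in ascending order: 1, 8, 11, 14, 16, 22, 34
The largest element is 34.

34


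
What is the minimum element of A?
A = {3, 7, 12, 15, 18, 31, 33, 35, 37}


Set A = {3, 7, 12, 15, 18, 31, 33, 35, 37}
Elements in ascending order: 3, 7, 12, 15, 18, 31, 33, 35, 37
The smallest element is 3.

3


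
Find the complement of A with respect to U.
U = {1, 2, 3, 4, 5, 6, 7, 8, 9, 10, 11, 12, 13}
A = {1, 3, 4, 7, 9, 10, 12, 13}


Universal set U = {1, 2, 3, 4, 5, 6, 7, 8, 9, 10, 11, 12, 13}
Set A = {1, 3, 4, 7, 9, 10, 12, 13}
A' = U \ A = elements in U but not in A
Checking each element of U:
1 (in A, exclude), 2 (not in A, include), 3 (in A, exclude), 4 (in A, exclude), 5 (not in A, include), 6 (not in A, include), 7 (in A, exclude), 8 (not in A, include), 9 (in A, exclude), 10 (in A, exclude), 11 (not in A, include), 12 (in A, exclude), 13 (in A, exclude)
A' = {2, 5, 6, 8, 11}

{2, 5, 6, 8, 11}


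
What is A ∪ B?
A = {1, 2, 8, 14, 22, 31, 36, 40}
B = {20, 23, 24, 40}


Set A = {1, 2, 8, 14, 22, 31, 36, 40}
Set B = {20, 23, 24, 40}
A ∪ B includes all elements in either set.
Elements from A: {1, 2, 8, 14, 22, 31, 36, 40}
Elements from B not already included: {20, 23, 24}
A ∪ B = {1, 2, 8, 14, 20, 22, 23, 24, 31, 36, 40}

{1, 2, 8, 14, 20, 22, 23, 24, 31, 36, 40}


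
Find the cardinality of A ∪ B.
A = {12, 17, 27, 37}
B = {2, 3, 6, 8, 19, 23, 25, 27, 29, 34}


Set A = {12, 17, 27, 37}, |A| = 4
Set B = {2, 3, 6, 8, 19, 23, 25, 27, 29, 34}, |B| = 10
A ∩ B = {27}, |A ∩ B| = 1
|A ∪ B| = |A| + |B| - |A ∩ B| = 4 + 10 - 1 = 13

13


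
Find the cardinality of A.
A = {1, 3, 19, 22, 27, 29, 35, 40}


Set A = {1, 3, 19, 22, 27, 29, 35, 40}
Listing elements: 1, 3, 19, 22, 27, 29, 35, 40
Counting: 8 elements
|A| = 8

8


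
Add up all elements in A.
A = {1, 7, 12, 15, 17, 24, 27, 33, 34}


Set A = {1, 7, 12, 15, 17, 24, 27, 33, 34}
Sum = 1 + 7 + 12 + 15 + 17 + 24 + 27 + 33 + 34 = 170

170


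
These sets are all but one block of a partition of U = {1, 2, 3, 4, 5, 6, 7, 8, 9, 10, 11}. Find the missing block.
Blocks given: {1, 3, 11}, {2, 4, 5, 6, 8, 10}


U = {1, 2, 3, 4, 5, 6, 7, 8, 9, 10, 11}
Shown blocks: {1, 3, 11}, {2, 4, 5, 6, 8, 10}
A partition's blocks are pairwise disjoint and cover U, so the missing block = U \ (union of shown blocks).
Union of shown blocks: {1, 2, 3, 4, 5, 6, 8, 10, 11}
Missing block = U \ (union) = {7, 9}

{7, 9}


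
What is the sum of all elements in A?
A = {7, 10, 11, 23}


Set A = {7, 10, 11, 23}
Sum = 7 + 10 + 11 + 23 = 51

51


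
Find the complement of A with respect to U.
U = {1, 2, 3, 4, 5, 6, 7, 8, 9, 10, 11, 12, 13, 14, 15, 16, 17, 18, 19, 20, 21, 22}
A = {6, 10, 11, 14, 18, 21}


Universal set U = {1, 2, 3, 4, 5, 6, 7, 8, 9, 10, 11, 12, 13, 14, 15, 16, 17, 18, 19, 20, 21, 22}
Set A = {6, 10, 11, 14, 18, 21}
A' = U \ A = elements in U but not in A
Checking each element of U:
1 (not in A, include), 2 (not in A, include), 3 (not in A, include), 4 (not in A, include), 5 (not in A, include), 6 (in A, exclude), 7 (not in A, include), 8 (not in A, include), 9 (not in A, include), 10 (in A, exclude), 11 (in A, exclude), 12 (not in A, include), 13 (not in A, include), 14 (in A, exclude), 15 (not in A, include), 16 (not in A, include), 17 (not in A, include), 18 (in A, exclude), 19 (not in A, include), 20 (not in A, include), 21 (in A, exclude), 22 (not in A, include)
A' = {1, 2, 3, 4, 5, 7, 8, 9, 12, 13, 15, 16, 17, 19, 20, 22}

{1, 2, 3, 4, 5, 7, 8, 9, 12, 13, 15, 16, 17, 19, 20, 22}


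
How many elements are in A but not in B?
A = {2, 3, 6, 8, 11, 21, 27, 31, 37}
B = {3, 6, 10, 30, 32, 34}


Set A = {2, 3, 6, 8, 11, 21, 27, 31, 37}
Set B = {3, 6, 10, 30, 32, 34}
A \ B = {2, 8, 11, 21, 27, 31, 37}
|A \ B| = 7

7


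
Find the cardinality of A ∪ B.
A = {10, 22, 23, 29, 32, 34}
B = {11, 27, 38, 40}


Set A = {10, 22, 23, 29, 32, 34}, |A| = 6
Set B = {11, 27, 38, 40}, |B| = 4
A ∩ B = {}, |A ∩ B| = 0
|A ∪ B| = |A| + |B| - |A ∩ B| = 6 + 4 - 0 = 10

10


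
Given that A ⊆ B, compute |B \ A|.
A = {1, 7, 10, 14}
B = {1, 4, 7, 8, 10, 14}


Set A = {1, 7, 10, 14}, |A| = 4
Set B = {1, 4, 7, 8, 10, 14}, |B| = 6
Since A ⊆ B: B \ A = {4, 8}
|B| - |A| = 6 - 4 = 2

2


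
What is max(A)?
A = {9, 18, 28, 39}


Set A = {9, 18, 28, 39}
Elements in ascending order: 9, 18, 28, 39
The largest element is 39.

39


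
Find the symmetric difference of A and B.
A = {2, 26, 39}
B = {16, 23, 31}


Set A = {2, 26, 39}
Set B = {16, 23, 31}
A △ B = (A \ B) ∪ (B \ A)
Elements in A but not B: {2, 26, 39}
Elements in B but not A: {16, 23, 31}
A △ B = {2, 16, 23, 26, 31, 39}

{2, 16, 23, 26, 31, 39}


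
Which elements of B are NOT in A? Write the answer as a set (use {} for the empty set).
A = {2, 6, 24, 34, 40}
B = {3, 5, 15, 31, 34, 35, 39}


Set A = {2, 6, 24, 34, 40}
Set B = {3, 5, 15, 31, 34, 35, 39}
Check each element of B against A:
3 ∉ A (include), 5 ∉ A (include), 15 ∉ A (include), 31 ∉ A (include), 34 ∈ A, 35 ∉ A (include), 39 ∉ A (include)
Elements of B not in A: {3, 5, 15, 31, 35, 39}

{3, 5, 15, 31, 35, 39}


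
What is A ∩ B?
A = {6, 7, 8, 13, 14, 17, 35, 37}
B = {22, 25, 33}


Set A = {6, 7, 8, 13, 14, 17, 35, 37}
Set B = {22, 25, 33}
A ∩ B includes only elements in both sets.
Check each element of A against B:
6 ✗, 7 ✗, 8 ✗, 13 ✗, 14 ✗, 17 ✗, 35 ✗, 37 ✗
A ∩ B = {}

{}


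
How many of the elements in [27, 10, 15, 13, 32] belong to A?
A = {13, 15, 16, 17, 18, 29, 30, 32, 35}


Set A = {13, 15, 16, 17, 18, 29, 30, 32, 35}
Candidates: [27, 10, 15, 13, 32]
Check each candidate:
27 ∉ A, 10 ∉ A, 15 ∈ A, 13 ∈ A, 32 ∈ A
Count of candidates in A: 3

3


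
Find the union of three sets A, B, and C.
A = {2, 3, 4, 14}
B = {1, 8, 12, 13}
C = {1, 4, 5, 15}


Set A = {2, 3, 4, 14}
Set B = {1, 8, 12, 13}
Set C = {1, 4, 5, 15}
First, A ∪ B = {1, 2, 3, 4, 8, 12, 13, 14}
Then, (A ∪ B) ∪ C = {1, 2, 3, 4, 5, 8, 12, 13, 14, 15}

{1, 2, 3, 4, 5, 8, 12, 13, 14, 15}


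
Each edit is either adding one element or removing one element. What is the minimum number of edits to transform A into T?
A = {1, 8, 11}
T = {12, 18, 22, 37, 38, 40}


Set A = {1, 8, 11}
Set T = {12, 18, 22, 37, 38, 40}
Elements to remove from A (in A, not in T): {1, 8, 11} → 3 removals
Elements to add to A (in T, not in A): {12, 18, 22, 37, 38, 40} → 6 additions
Total edits = 3 + 6 = 9

9


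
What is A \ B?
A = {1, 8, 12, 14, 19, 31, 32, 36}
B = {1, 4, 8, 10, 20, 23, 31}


Set A = {1, 8, 12, 14, 19, 31, 32, 36}
Set B = {1, 4, 8, 10, 20, 23, 31}
A \ B includes elements in A that are not in B.
Check each element of A:
1 (in B, remove), 8 (in B, remove), 12 (not in B, keep), 14 (not in B, keep), 19 (not in B, keep), 31 (in B, remove), 32 (not in B, keep), 36 (not in B, keep)
A \ B = {12, 14, 19, 32, 36}

{12, 14, 19, 32, 36}


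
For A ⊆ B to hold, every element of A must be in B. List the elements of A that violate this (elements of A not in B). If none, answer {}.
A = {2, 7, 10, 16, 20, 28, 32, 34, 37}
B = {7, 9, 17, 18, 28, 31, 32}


Set A = {2, 7, 10, 16, 20, 28, 32, 34, 37}
Set B = {7, 9, 17, 18, 28, 31, 32}
Check each element of A against B:
2 ∉ B (include), 7 ∈ B, 10 ∉ B (include), 16 ∉ B (include), 20 ∉ B (include), 28 ∈ B, 32 ∈ B, 34 ∉ B (include), 37 ∉ B (include)
Elements of A not in B: {2, 10, 16, 20, 34, 37}

{2, 10, 16, 20, 34, 37}


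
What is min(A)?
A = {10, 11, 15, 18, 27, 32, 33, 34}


Set A = {10, 11, 15, 18, 27, 32, 33, 34}
Elements in ascending order: 10, 11, 15, 18, 27, 32, 33, 34
The smallest element is 10.

10


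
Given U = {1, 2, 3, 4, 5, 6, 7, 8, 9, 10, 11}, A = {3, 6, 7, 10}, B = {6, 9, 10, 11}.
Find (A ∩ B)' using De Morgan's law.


U = {1, 2, 3, 4, 5, 6, 7, 8, 9, 10, 11}
A = {3, 6, 7, 10}, B = {6, 9, 10, 11}
A ∩ B = {6, 10}
(A ∩ B)' = U \ (A ∩ B) = {1, 2, 3, 4, 5, 7, 8, 9, 11}
Verification via A' ∪ B': A' = {1, 2, 4, 5, 8, 9, 11}, B' = {1, 2, 3, 4, 5, 7, 8}
A' ∪ B' = {1, 2, 3, 4, 5, 7, 8, 9, 11} ✓

{1, 2, 3, 4, 5, 7, 8, 9, 11}


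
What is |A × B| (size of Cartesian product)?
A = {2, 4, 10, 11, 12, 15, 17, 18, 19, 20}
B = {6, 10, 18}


Set A = {2, 4, 10, 11, 12, 15, 17, 18, 19, 20} has 10 elements.
Set B = {6, 10, 18} has 3 elements.
|A × B| = |A| × |B| = 10 × 3 = 30

30


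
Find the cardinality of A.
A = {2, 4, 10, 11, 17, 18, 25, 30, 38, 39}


Set A = {2, 4, 10, 11, 17, 18, 25, 30, 38, 39}
Listing elements: 2, 4, 10, 11, 17, 18, 25, 30, 38, 39
Counting: 10 elements
|A| = 10

10


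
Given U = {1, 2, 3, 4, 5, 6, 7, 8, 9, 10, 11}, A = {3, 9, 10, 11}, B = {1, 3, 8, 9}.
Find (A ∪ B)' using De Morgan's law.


U = {1, 2, 3, 4, 5, 6, 7, 8, 9, 10, 11}
A = {3, 9, 10, 11}, B = {1, 3, 8, 9}
A ∪ B = {1, 3, 8, 9, 10, 11}
(A ∪ B)' = U \ (A ∪ B) = {2, 4, 5, 6, 7}
Verification via A' ∩ B': A' = {1, 2, 4, 5, 6, 7, 8}, B' = {2, 4, 5, 6, 7, 10, 11}
A' ∩ B' = {2, 4, 5, 6, 7} ✓

{2, 4, 5, 6, 7}


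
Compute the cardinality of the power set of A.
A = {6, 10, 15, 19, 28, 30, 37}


Set A = {6, 10, 15, 19, 28, 30, 37}
|A| = 7
The power set P(A) contains all subsets of A.
|P(A)| = 2^|A| = 2^7 = 128

128


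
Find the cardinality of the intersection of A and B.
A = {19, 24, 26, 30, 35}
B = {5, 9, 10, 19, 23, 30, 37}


Set A = {19, 24, 26, 30, 35}
Set B = {5, 9, 10, 19, 23, 30, 37}
A ∩ B = {19, 30}
|A ∩ B| = 2

2


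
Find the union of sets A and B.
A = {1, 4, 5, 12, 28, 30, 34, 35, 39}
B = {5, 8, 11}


Set A = {1, 4, 5, 12, 28, 30, 34, 35, 39}
Set B = {5, 8, 11}
A ∪ B includes all elements in either set.
Elements from A: {1, 4, 5, 12, 28, 30, 34, 35, 39}
Elements from B not already included: {8, 11}
A ∪ B = {1, 4, 5, 8, 11, 12, 28, 30, 34, 35, 39}

{1, 4, 5, 8, 11, 12, 28, 30, 34, 35, 39}


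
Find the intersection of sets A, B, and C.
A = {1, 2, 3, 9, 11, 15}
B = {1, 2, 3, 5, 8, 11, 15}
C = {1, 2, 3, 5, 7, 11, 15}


Set A = {1, 2, 3, 9, 11, 15}
Set B = {1, 2, 3, 5, 8, 11, 15}
Set C = {1, 2, 3, 5, 7, 11, 15}
First, A ∩ B = {1, 2, 3, 11, 15}
Then, (A ∩ B) ∩ C = {1, 2, 3, 11, 15}

{1, 2, 3, 11, 15}


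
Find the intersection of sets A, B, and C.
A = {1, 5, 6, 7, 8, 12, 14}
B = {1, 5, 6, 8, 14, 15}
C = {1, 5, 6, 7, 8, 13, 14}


Set A = {1, 5, 6, 7, 8, 12, 14}
Set B = {1, 5, 6, 8, 14, 15}
Set C = {1, 5, 6, 7, 8, 13, 14}
First, A ∩ B = {1, 5, 6, 8, 14}
Then, (A ∩ B) ∩ C = {1, 5, 6, 8, 14}

{1, 5, 6, 8, 14}


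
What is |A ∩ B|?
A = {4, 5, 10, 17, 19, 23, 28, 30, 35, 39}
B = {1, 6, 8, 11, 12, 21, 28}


Set A = {4, 5, 10, 17, 19, 23, 28, 30, 35, 39}
Set B = {1, 6, 8, 11, 12, 21, 28}
A ∩ B = {28}
|A ∩ B| = 1

1


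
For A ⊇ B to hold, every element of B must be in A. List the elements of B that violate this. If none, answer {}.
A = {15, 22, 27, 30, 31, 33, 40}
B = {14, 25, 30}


Set A = {15, 22, 27, 30, 31, 33, 40}
Set B = {14, 25, 30}
Check each element of B against A:
14 ∉ A (include), 25 ∉ A (include), 30 ∈ A
Elements of B not in A: {14, 25}

{14, 25}


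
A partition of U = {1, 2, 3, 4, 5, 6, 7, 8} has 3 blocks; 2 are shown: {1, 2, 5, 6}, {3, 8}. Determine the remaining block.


U = {1, 2, 3, 4, 5, 6, 7, 8}
Shown blocks: {1, 2, 5, 6}, {3, 8}
A partition's blocks are pairwise disjoint and cover U, so the missing block = U \ (union of shown blocks).
Union of shown blocks: {1, 2, 3, 5, 6, 8}
Missing block = U \ (union) = {4, 7}

{4, 7}


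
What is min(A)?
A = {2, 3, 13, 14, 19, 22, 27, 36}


Set A = {2, 3, 13, 14, 19, 22, 27, 36}
Elements in ascending order: 2, 3, 13, 14, 19, 22, 27, 36
The smallest element is 2.

2


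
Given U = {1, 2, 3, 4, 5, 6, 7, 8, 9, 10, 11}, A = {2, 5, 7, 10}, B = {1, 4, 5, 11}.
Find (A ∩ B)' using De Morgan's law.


U = {1, 2, 3, 4, 5, 6, 7, 8, 9, 10, 11}
A = {2, 5, 7, 10}, B = {1, 4, 5, 11}
A ∩ B = {5}
(A ∩ B)' = U \ (A ∩ B) = {1, 2, 3, 4, 6, 7, 8, 9, 10, 11}
Verification via A' ∪ B': A' = {1, 3, 4, 6, 8, 9, 11}, B' = {2, 3, 6, 7, 8, 9, 10}
A' ∪ B' = {1, 2, 3, 4, 6, 7, 8, 9, 10, 11} ✓

{1, 2, 3, 4, 6, 7, 8, 9, 10, 11}


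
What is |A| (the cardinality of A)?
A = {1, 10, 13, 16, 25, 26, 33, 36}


Set A = {1, 10, 13, 16, 25, 26, 33, 36}
Listing elements: 1, 10, 13, 16, 25, 26, 33, 36
Counting: 8 elements
|A| = 8

8


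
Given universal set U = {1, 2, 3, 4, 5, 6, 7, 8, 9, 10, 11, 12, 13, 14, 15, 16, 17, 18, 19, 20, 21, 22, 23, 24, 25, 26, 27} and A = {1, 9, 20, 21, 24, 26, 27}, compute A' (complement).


Universal set U = {1, 2, 3, 4, 5, 6, 7, 8, 9, 10, 11, 12, 13, 14, 15, 16, 17, 18, 19, 20, 21, 22, 23, 24, 25, 26, 27}
Set A = {1, 9, 20, 21, 24, 26, 27}
A' = U \ A = elements in U but not in A
Checking each element of U:
1 (in A, exclude), 2 (not in A, include), 3 (not in A, include), 4 (not in A, include), 5 (not in A, include), 6 (not in A, include), 7 (not in A, include), 8 (not in A, include), 9 (in A, exclude), 10 (not in A, include), 11 (not in A, include), 12 (not in A, include), 13 (not in A, include), 14 (not in A, include), 15 (not in A, include), 16 (not in A, include), 17 (not in A, include), 18 (not in A, include), 19 (not in A, include), 20 (in A, exclude), 21 (in A, exclude), 22 (not in A, include), 23 (not in A, include), 24 (in A, exclude), 25 (not in A, include), 26 (in A, exclude), 27 (in A, exclude)
A' = {2, 3, 4, 5, 6, 7, 8, 10, 11, 12, 13, 14, 15, 16, 17, 18, 19, 22, 23, 25}

{2, 3, 4, 5, 6, 7, 8, 10, 11, 12, 13, 14, 15, 16, 17, 18, 19, 22, 23, 25}


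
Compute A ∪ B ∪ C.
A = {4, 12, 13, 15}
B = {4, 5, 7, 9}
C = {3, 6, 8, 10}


Set A = {4, 12, 13, 15}
Set B = {4, 5, 7, 9}
Set C = {3, 6, 8, 10}
First, A ∪ B = {4, 5, 7, 9, 12, 13, 15}
Then, (A ∪ B) ∪ C = {3, 4, 5, 6, 7, 8, 9, 10, 12, 13, 15}

{3, 4, 5, 6, 7, 8, 9, 10, 12, 13, 15}


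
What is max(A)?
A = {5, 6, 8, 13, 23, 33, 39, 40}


Set A = {5, 6, 8, 13, 23, 33, 39, 40}
Elements in ascending order: 5, 6, 8, 13, 23, 33, 39, 40
The largest element is 40.

40


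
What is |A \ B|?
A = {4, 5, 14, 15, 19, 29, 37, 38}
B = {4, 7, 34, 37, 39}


Set A = {4, 5, 14, 15, 19, 29, 37, 38}
Set B = {4, 7, 34, 37, 39}
A \ B = {5, 14, 15, 19, 29, 38}
|A \ B| = 6

6


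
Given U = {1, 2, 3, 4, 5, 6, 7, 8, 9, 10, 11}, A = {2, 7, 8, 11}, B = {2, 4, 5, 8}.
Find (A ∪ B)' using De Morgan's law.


U = {1, 2, 3, 4, 5, 6, 7, 8, 9, 10, 11}
A = {2, 7, 8, 11}, B = {2, 4, 5, 8}
A ∪ B = {2, 4, 5, 7, 8, 11}
(A ∪ B)' = U \ (A ∪ B) = {1, 3, 6, 9, 10}
Verification via A' ∩ B': A' = {1, 3, 4, 5, 6, 9, 10}, B' = {1, 3, 6, 7, 9, 10, 11}
A' ∩ B' = {1, 3, 6, 9, 10} ✓

{1, 3, 6, 9, 10}


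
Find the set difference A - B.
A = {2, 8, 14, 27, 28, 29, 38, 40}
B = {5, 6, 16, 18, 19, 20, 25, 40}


Set A = {2, 8, 14, 27, 28, 29, 38, 40}
Set B = {5, 6, 16, 18, 19, 20, 25, 40}
A \ B includes elements in A that are not in B.
Check each element of A:
2 (not in B, keep), 8 (not in B, keep), 14 (not in B, keep), 27 (not in B, keep), 28 (not in B, keep), 29 (not in B, keep), 38 (not in B, keep), 40 (in B, remove)
A \ B = {2, 8, 14, 27, 28, 29, 38}

{2, 8, 14, 27, 28, 29, 38}


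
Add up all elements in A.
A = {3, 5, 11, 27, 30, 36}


Set A = {3, 5, 11, 27, 30, 36}
Sum = 3 + 5 + 11 + 27 + 30 + 36 = 112

112


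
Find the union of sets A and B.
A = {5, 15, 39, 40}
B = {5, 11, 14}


Set A = {5, 15, 39, 40}
Set B = {5, 11, 14}
A ∪ B includes all elements in either set.
Elements from A: {5, 15, 39, 40}
Elements from B not already included: {11, 14}
A ∪ B = {5, 11, 14, 15, 39, 40}

{5, 11, 14, 15, 39, 40}


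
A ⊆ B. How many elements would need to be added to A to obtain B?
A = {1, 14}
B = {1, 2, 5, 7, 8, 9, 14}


Set A = {1, 14}, |A| = 2
Set B = {1, 2, 5, 7, 8, 9, 14}, |B| = 7
Since A ⊆ B: B \ A = {2, 5, 7, 8, 9}
|B| - |A| = 7 - 2 = 5

5


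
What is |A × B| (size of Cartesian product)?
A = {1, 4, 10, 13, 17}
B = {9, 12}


Set A = {1, 4, 10, 13, 17} has 5 elements.
Set B = {9, 12} has 2 elements.
|A × B| = |A| × |B| = 5 × 2 = 10

10


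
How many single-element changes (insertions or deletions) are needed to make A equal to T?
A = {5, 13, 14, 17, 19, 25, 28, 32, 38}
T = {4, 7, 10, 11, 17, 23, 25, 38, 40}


Set A = {5, 13, 14, 17, 19, 25, 28, 32, 38}
Set T = {4, 7, 10, 11, 17, 23, 25, 38, 40}
Elements to remove from A (in A, not in T): {5, 13, 14, 19, 28, 32} → 6 removals
Elements to add to A (in T, not in A): {4, 7, 10, 11, 23, 40} → 6 additions
Total edits = 6 + 6 = 12

12


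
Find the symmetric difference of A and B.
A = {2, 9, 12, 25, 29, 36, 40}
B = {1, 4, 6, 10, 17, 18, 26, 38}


Set A = {2, 9, 12, 25, 29, 36, 40}
Set B = {1, 4, 6, 10, 17, 18, 26, 38}
A △ B = (A \ B) ∪ (B \ A)
Elements in A but not B: {2, 9, 12, 25, 29, 36, 40}
Elements in B but not A: {1, 4, 6, 10, 17, 18, 26, 38}
A △ B = {1, 2, 4, 6, 9, 10, 12, 17, 18, 25, 26, 29, 36, 38, 40}

{1, 2, 4, 6, 9, 10, 12, 17, 18, 25, 26, 29, 36, 38, 40}


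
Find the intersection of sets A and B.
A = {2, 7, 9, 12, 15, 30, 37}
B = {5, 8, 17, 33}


Set A = {2, 7, 9, 12, 15, 30, 37}
Set B = {5, 8, 17, 33}
A ∩ B includes only elements in both sets.
Check each element of A against B:
2 ✗, 7 ✗, 9 ✗, 12 ✗, 15 ✗, 30 ✗, 37 ✗
A ∩ B = {}

{}


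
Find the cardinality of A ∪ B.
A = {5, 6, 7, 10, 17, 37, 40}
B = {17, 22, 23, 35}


Set A = {5, 6, 7, 10, 17, 37, 40}, |A| = 7
Set B = {17, 22, 23, 35}, |B| = 4
A ∩ B = {17}, |A ∩ B| = 1
|A ∪ B| = |A| + |B| - |A ∩ B| = 7 + 4 - 1 = 10

10


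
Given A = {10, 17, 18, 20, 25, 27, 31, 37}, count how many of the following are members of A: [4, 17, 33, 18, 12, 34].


Set A = {10, 17, 18, 20, 25, 27, 31, 37}
Candidates: [4, 17, 33, 18, 12, 34]
Check each candidate:
4 ∉ A, 17 ∈ A, 33 ∉ A, 18 ∈ A, 12 ∉ A, 34 ∉ A
Count of candidates in A: 2

2


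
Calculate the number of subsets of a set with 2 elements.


The set has 2 elements.
The power set contains all possible subsets.
|P(A)| = 2^|A| = 2^2 = 4

4


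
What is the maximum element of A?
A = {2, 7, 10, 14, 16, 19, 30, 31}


Set A = {2, 7, 10, 14, 16, 19, 30, 31}
Elements in ascending order: 2, 7, 10, 14, 16, 19, 30, 31
The largest element is 31.

31


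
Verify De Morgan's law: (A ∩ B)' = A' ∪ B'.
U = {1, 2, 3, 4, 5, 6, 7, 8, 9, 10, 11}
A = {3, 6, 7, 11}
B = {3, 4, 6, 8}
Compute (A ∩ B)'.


U = {1, 2, 3, 4, 5, 6, 7, 8, 9, 10, 11}
A = {3, 6, 7, 11}, B = {3, 4, 6, 8}
A ∩ B = {3, 6}
(A ∩ B)' = U \ (A ∩ B) = {1, 2, 4, 5, 7, 8, 9, 10, 11}
Verification via A' ∪ B': A' = {1, 2, 4, 5, 8, 9, 10}, B' = {1, 2, 5, 7, 9, 10, 11}
A' ∪ B' = {1, 2, 4, 5, 7, 8, 9, 10, 11} ✓

{1, 2, 4, 5, 7, 8, 9, 10, 11}


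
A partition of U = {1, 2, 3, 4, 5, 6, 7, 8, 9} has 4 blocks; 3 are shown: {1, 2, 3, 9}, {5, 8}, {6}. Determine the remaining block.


U = {1, 2, 3, 4, 5, 6, 7, 8, 9}
Shown blocks: {1, 2, 3, 9}, {5, 8}, {6}
A partition's blocks are pairwise disjoint and cover U, so the missing block = U \ (union of shown blocks).
Union of shown blocks: {1, 2, 3, 5, 6, 8, 9}
Missing block = U \ (union) = {4, 7}

{4, 7}


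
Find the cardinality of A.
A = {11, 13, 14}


Set A = {11, 13, 14}
Listing elements: 11, 13, 14
Counting: 3 elements
|A| = 3

3


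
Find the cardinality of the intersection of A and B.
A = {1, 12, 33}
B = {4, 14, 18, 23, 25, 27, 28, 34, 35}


Set A = {1, 12, 33}
Set B = {4, 14, 18, 23, 25, 27, 28, 34, 35}
A ∩ B = {}
|A ∩ B| = 0

0


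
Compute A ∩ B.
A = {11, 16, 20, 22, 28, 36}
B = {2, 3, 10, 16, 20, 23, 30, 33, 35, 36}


Set A = {11, 16, 20, 22, 28, 36}
Set B = {2, 3, 10, 16, 20, 23, 30, 33, 35, 36}
A ∩ B includes only elements in both sets.
Check each element of A against B:
11 ✗, 16 ✓, 20 ✓, 22 ✗, 28 ✗, 36 ✓
A ∩ B = {16, 20, 36}

{16, 20, 36}


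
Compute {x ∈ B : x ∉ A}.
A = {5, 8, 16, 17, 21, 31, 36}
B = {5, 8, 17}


Set A = {5, 8, 16, 17, 21, 31, 36}
Set B = {5, 8, 17}
Check each element of B against A:
5 ∈ A, 8 ∈ A, 17 ∈ A
Elements of B not in A: {}

{}


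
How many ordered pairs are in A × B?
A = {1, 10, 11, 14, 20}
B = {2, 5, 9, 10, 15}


Set A = {1, 10, 11, 14, 20} has 5 elements.
Set B = {2, 5, 9, 10, 15} has 5 elements.
|A × B| = |A| × |B| = 5 × 5 = 25

25


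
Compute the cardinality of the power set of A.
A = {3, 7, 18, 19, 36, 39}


Set A = {3, 7, 18, 19, 36, 39}
|A| = 6
The power set P(A) contains all subsets of A.
|P(A)| = 2^|A| = 2^6 = 64

64


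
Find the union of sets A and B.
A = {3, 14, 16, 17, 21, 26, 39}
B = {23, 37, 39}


Set A = {3, 14, 16, 17, 21, 26, 39}
Set B = {23, 37, 39}
A ∪ B includes all elements in either set.
Elements from A: {3, 14, 16, 17, 21, 26, 39}
Elements from B not already included: {23, 37}
A ∪ B = {3, 14, 16, 17, 21, 23, 26, 37, 39}

{3, 14, 16, 17, 21, 23, 26, 37, 39}


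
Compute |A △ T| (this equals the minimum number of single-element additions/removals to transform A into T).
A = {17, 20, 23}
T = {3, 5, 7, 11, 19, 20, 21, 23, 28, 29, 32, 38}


Set A = {17, 20, 23}
Set T = {3, 5, 7, 11, 19, 20, 21, 23, 28, 29, 32, 38}
Elements to remove from A (in A, not in T): {17} → 1 removals
Elements to add to A (in T, not in A): {3, 5, 7, 11, 19, 21, 28, 29, 32, 38} → 10 additions
Total edits = 1 + 10 = 11

11


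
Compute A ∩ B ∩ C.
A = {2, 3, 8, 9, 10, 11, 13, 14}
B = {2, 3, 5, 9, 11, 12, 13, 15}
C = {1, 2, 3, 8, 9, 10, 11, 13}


Set A = {2, 3, 8, 9, 10, 11, 13, 14}
Set B = {2, 3, 5, 9, 11, 12, 13, 15}
Set C = {1, 2, 3, 8, 9, 10, 11, 13}
First, A ∩ B = {2, 3, 9, 11, 13}
Then, (A ∩ B) ∩ C = {2, 3, 9, 11, 13}

{2, 3, 9, 11, 13}


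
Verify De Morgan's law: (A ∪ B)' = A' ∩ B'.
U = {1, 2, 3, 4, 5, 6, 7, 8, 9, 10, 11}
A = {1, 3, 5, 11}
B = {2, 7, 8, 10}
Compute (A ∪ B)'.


U = {1, 2, 3, 4, 5, 6, 7, 8, 9, 10, 11}
A = {1, 3, 5, 11}, B = {2, 7, 8, 10}
A ∪ B = {1, 2, 3, 5, 7, 8, 10, 11}
(A ∪ B)' = U \ (A ∪ B) = {4, 6, 9}
Verification via A' ∩ B': A' = {2, 4, 6, 7, 8, 9, 10}, B' = {1, 3, 4, 5, 6, 9, 11}
A' ∩ B' = {4, 6, 9} ✓

{4, 6, 9}


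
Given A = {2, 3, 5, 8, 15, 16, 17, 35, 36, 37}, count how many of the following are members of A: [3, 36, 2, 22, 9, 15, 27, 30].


Set A = {2, 3, 5, 8, 15, 16, 17, 35, 36, 37}
Candidates: [3, 36, 2, 22, 9, 15, 27, 30]
Check each candidate:
3 ∈ A, 36 ∈ A, 2 ∈ A, 22 ∉ A, 9 ∉ A, 15 ∈ A, 27 ∉ A, 30 ∉ A
Count of candidates in A: 4

4


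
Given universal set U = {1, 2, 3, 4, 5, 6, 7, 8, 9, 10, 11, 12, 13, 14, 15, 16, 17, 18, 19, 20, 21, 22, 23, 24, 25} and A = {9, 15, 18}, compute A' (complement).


Universal set U = {1, 2, 3, 4, 5, 6, 7, 8, 9, 10, 11, 12, 13, 14, 15, 16, 17, 18, 19, 20, 21, 22, 23, 24, 25}
Set A = {9, 15, 18}
A' = U \ A = elements in U but not in A
Checking each element of U:
1 (not in A, include), 2 (not in A, include), 3 (not in A, include), 4 (not in A, include), 5 (not in A, include), 6 (not in A, include), 7 (not in A, include), 8 (not in A, include), 9 (in A, exclude), 10 (not in A, include), 11 (not in A, include), 12 (not in A, include), 13 (not in A, include), 14 (not in A, include), 15 (in A, exclude), 16 (not in A, include), 17 (not in A, include), 18 (in A, exclude), 19 (not in A, include), 20 (not in A, include), 21 (not in A, include), 22 (not in A, include), 23 (not in A, include), 24 (not in A, include), 25 (not in A, include)
A' = {1, 2, 3, 4, 5, 6, 7, 8, 10, 11, 12, 13, 14, 16, 17, 19, 20, 21, 22, 23, 24, 25}

{1, 2, 3, 4, 5, 6, 7, 8, 10, 11, 12, 13, 14, 16, 17, 19, 20, 21, 22, 23, 24, 25}


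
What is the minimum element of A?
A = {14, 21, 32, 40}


Set A = {14, 21, 32, 40}
Elements in ascending order: 14, 21, 32, 40
The smallest element is 14.

14


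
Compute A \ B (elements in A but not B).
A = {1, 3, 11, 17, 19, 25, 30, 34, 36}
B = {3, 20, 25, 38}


Set A = {1, 3, 11, 17, 19, 25, 30, 34, 36}
Set B = {3, 20, 25, 38}
A \ B includes elements in A that are not in B.
Check each element of A:
1 (not in B, keep), 3 (in B, remove), 11 (not in B, keep), 17 (not in B, keep), 19 (not in B, keep), 25 (in B, remove), 30 (not in B, keep), 34 (not in B, keep), 36 (not in B, keep)
A \ B = {1, 11, 17, 19, 30, 34, 36}

{1, 11, 17, 19, 30, 34, 36}


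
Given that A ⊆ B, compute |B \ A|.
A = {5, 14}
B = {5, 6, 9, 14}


Set A = {5, 14}, |A| = 2
Set B = {5, 6, 9, 14}, |B| = 4
Since A ⊆ B: B \ A = {6, 9}
|B| - |A| = 4 - 2 = 2

2


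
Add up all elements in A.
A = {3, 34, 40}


Set A = {3, 34, 40}
Sum = 3 + 34 + 40 = 77

77


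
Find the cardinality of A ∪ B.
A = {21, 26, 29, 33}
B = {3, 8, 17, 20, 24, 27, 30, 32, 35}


Set A = {21, 26, 29, 33}, |A| = 4
Set B = {3, 8, 17, 20, 24, 27, 30, 32, 35}, |B| = 9
A ∩ B = {}, |A ∩ B| = 0
|A ∪ B| = |A| + |B| - |A ∩ B| = 4 + 9 - 0 = 13

13


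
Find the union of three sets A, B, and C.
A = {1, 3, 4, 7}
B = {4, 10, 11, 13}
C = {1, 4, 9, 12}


Set A = {1, 3, 4, 7}
Set B = {4, 10, 11, 13}
Set C = {1, 4, 9, 12}
First, A ∪ B = {1, 3, 4, 7, 10, 11, 13}
Then, (A ∪ B) ∪ C = {1, 3, 4, 7, 9, 10, 11, 12, 13}

{1, 3, 4, 7, 9, 10, 11, 12, 13}


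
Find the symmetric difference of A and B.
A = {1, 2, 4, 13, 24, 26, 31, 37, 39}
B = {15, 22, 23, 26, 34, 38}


Set A = {1, 2, 4, 13, 24, 26, 31, 37, 39}
Set B = {15, 22, 23, 26, 34, 38}
A △ B = (A \ B) ∪ (B \ A)
Elements in A but not B: {1, 2, 4, 13, 24, 31, 37, 39}
Elements in B but not A: {15, 22, 23, 34, 38}
A △ B = {1, 2, 4, 13, 15, 22, 23, 24, 31, 34, 37, 38, 39}

{1, 2, 4, 13, 15, 22, 23, 24, 31, 34, 37, 38, 39}


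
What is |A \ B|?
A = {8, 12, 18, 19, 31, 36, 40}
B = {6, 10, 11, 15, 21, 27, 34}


Set A = {8, 12, 18, 19, 31, 36, 40}
Set B = {6, 10, 11, 15, 21, 27, 34}
A \ B = {8, 12, 18, 19, 31, 36, 40}
|A \ B| = 7

7


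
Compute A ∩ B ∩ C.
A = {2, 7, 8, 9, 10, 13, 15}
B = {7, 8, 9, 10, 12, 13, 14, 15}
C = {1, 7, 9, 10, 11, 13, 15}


Set A = {2, 7, 8, 9, 10, 13, 15}
Set B = {7, 8, 9, 10, 12, 13, 14, 15}
Set C = {1, 7, 9, 10, 11, 13, 15}
First, A ∩ B = {7, 8, 9, 10, 13, 15}
Then, (A ∩ B) ∩ C = {7, 9, 10, 13, 15}

{7, 9, 10, 13, 15}


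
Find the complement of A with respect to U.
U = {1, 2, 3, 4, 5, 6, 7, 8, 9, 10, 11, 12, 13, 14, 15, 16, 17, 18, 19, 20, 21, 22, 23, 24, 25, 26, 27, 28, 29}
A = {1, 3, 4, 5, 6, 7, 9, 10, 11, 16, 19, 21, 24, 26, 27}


Universal set U = {1, 2, 3, 4, 5, 6, 7, 8, 9, 10, 11, 12, 13, 14, 15, 16, 17, 18, 19, 20, 21, 22, 23, 24, 25, 26, 27, 28, 29}
Set A = {1, 3, 4, 5, 6, 7, 9, 10, 11, 16, 19, 21, 24, 26, 27}
A' = U \ A = elements in U but not in A
Checking each element of U:
1 (in A, exclude), 2 (not in A, include), 3 (in A, exclude), 4 (in A, exclude), 5 (in A, exclude), 6 (in A, exclude), 7 (in A, exclude), 8 (not in A, include), 9 (in A, exclude), 10 (in A, exclude), 11 (in A, exclude), 12 (not in A, include), 13 (not in A, include), 14 (not in A, include), 15 (not in A, include), 16 (in A, exclude), 17 (not in A, include), 18 (not in A, include), 19 (in A, exclude), 20 (not in A, include), 21 (in A, exclude), 22 (not in A, include), 23 (not in A, include), 24 (in A, exclude), 25 (not in A, include), 26 (in A, exclude), 27 (in A, exclude), 28 (not in A, include), 29 (not in A, include)
A' = {2, 8, 12, 13, 14, 15, 17, 18, 20, 22, 23, 25, 28, 29}

{2, 8, 12, 13, 14, 15, 17, 18, 20, 22, 23, 25, 28, 29}


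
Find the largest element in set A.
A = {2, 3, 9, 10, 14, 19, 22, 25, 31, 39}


Set A = {2, 3, 9, 10, 14, 19, 22, 25, 31, 39}
Elements in ascending order: 2, 3, 9, 10, 14, 19, 22, 25, 31, 39
The largest element is 39.

39


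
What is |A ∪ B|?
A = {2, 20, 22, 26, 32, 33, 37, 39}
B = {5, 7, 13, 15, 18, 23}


Set A = {2, 20, 22, 26, 32, 33, 37, 39}, |A| = 8
Set B = {5, 7, 13, 15, 18, 23}, |B| = 6
A ∩ B = {}, |A ∩ B| = 0
|A ∪ B| = |A| + |B| - |A ∩ B| = 8 + 6 - 0 = 14

14


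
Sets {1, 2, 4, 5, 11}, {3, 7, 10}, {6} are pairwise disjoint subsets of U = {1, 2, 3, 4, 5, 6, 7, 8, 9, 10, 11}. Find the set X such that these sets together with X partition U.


U = {1, 2, 3, 4, 5, 6, 7, 8, 9, 10, 11}
Shown blocks: {1, 2, 4, 5, 11}, {3, 7, 10}, {6}
A partition's blocks are pairwise disjoint and cover U, so the missing block = U \ (union of shown blocks).
Union of shown blocks: {1, 2, 3, 4, 5, 6, 7, 10, 11}
Missing block = U \ (union) = {8, 9}

{8, 9}


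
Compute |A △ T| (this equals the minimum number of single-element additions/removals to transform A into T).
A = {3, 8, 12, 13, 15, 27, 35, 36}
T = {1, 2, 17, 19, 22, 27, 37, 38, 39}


Set A = {3, 8, 12, 13, 15, 27, 35, 36}
Set T = {1, 2, 17, 19, 22, 27, 37, 38, 39}
Elements to remove from A (in A, not in T): {3, 8, 12, 13, 15, 35, 36} → 7 removals
Elements to add to A (in T, not in A): {1, 2, 17, 19, 22, 37, 38, 39} → 8 additions
Total edits = 7 + 8 = 15

15


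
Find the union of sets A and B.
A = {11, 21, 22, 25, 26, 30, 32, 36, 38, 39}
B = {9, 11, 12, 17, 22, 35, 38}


Set A = {11, 21, 22, 25, 26, 30, 32, 36, 38, 39}
Set B = {9, 11, 12, 17, 22, 35, 38}
A ∪ B includes all elements in either set.
Elements from A: {11, 21, 22, 25, 26, 30, 32, 36, 38, 39}
Elements from B not already included: {9, 12, 17, 35}
A ∪ B = {9, 11, 12, 17, 21, 22, 25, 26, 30, 32, 35, 36, 38, 39}

{9, 11, 12, 17, 21, 22, 25, 26, 30, 32, 35, 36, 38, 39}


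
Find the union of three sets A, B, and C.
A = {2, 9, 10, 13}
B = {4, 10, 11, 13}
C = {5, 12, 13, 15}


Set A = {2, 9, 10, 13}
Set B = {4, 10, 11, 13}
Set C = {5, 12, 13, 15}
First, A ∪ B = {2, 4, 9, 10, 11, 13}
Then, (A ∪ B) ∪ C = {2, 4, 5, 9, 10, 11, 12, 13, 15}

{2, 4, 5, 9, 10, 11, 12, 13, 15}


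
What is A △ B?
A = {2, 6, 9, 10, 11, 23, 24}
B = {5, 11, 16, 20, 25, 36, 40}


Set A = {2, 6, 9, 10, 11, 23, 24}
Set B = {5, 11, 16, 20, 25, 36, 40}
A △ B = (A \ B) ∪ (B \ A)
Elements in A but not B: {2, 6, 9, 10, 23, 24}
Elements in B but not A: {5, 16, 20, 25, 36, 40}
A △ B = {2, 5, 6, 9, 10, 16, 20, 23, 24, 25, 36, 40}

{2, 5, 6, 9, 10, 16, 20, 23, 24, 25, 36, 40}


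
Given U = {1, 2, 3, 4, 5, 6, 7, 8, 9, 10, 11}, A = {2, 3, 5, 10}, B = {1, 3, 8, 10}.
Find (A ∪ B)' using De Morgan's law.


U = {1, 2, 3, 4, 5, 6, 7, 8, 9, 10, 11}
A = {2, 3, 5, 10}, B = {1, 3, 8, 10}
A ∪ B = {1, 2, 3, 5, 8, 10}
(A ∪ B)' = U \ (A ∪ B) = {4, 6, 7, 9, 11}
Verification via A' ∩ B': A' = {1, 4, 6, 7, 8, 9, 11}, B' = {2, 4, 5, 6, 7, 9, 11}
A' ∩ B' = {4, 6, 7, 9, 11} ✓

{4, 6, 7, 9, 11}


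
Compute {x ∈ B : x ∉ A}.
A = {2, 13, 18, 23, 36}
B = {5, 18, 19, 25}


Set A = {2, 13, 18, 23, 36}
Set B = {5, 18, 19, 25}
Check each element of B against A:
5 ∉ A (include), 18 ∈ A, 19 ∉ A (include), 25 ∉ A (include)
Elements of B not in A: {5, 19, 25}

{5, 19, 25}


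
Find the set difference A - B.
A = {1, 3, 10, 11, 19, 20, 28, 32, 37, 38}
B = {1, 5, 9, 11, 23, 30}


Set A = {1, 3, 10, 11, 19, 20, 28, 32, 37, 38}
Set B = {1, 5, 9, 11, 23, 30}
A \ B includes elements in A that are not in B.
Check each element of A:
1 (in B, remove), 3 (not in B, keep), 10 (not in B, keep), 11 (in B, remove), 19 (not in B, keep), 20 (not in B, keep), 28 (not in B, keep), 32 (not in B, keep), 37 (not in B, keep), 38 (not in B, keep)
A \ B = {3, 10, 19, 20, 28, 32, 37, 38}

{3, 10, 19, 20, 28, 32, 37, 38}


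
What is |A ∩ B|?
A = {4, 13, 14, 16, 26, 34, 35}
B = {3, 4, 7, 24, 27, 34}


Set A = {4, 13, 14, 16, 26, 34, 35}
Set B = {3, 4, 7, 24, 27, 34}
A ∩ B = {4, 34}
|A ∩ B| = 2

2


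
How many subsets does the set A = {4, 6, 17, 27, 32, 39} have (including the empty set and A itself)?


Set A = {4, 6, 17, 27, 32, 39}
|A| = 6
The power set P(A) contains all subsets of A.
|P(A)| = 2^|A| = 2^6 = 64

64


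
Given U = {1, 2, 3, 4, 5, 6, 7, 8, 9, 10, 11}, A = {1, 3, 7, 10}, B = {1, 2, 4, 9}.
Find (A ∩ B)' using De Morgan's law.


U = {1, 2, 3, 4, 5, 6, 7, 8, 9, 10, 11}
A = {1, 3, 7, 10}, B = {1, 2, 4, 9}
A ∩ B = {1}
(A ∩ B)' = U \ (A ∩ B) = {2, 3, 4, 5, 6, 7, 8, 9, 10, 11}
Verification via A' ∪ B': A' = {2, 4, 5, 6, 8, 9, 11}, B' = {3, 5, 6, 7, 8, 10, 11}
A' ∪ B' = {2, 3, 4, 5, 6, 7, 8, 9, 10, 11} ✓

{2, 3, 4, 5, 6, 7, 8, 9, 10, 11}


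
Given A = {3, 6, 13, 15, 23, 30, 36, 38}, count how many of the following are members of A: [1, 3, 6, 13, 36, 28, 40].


Set A = {3, 6, 13, 15, 23, 30, 36, 38}
Candidates: [1, 3, 6, 13, 36, 28, 40]
Check each candidate:
1 ∉ A, 3 ∈ A, 6 ∈ A, 13 ∈ A, 36 ∈ A, 28 ∉ A, 40 ∉ A
Count of candidates in A: 4

4


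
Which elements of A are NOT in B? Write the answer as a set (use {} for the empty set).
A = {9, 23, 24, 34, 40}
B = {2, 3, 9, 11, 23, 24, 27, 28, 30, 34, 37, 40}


Set A = {9, 23, 24, 34, 40}
Set B = {2, 3, 9, 11, 23, 24, 27, 28, 30, 34, 37, 40}
Check each element of A against B:
9 ∈ B, 23 ∈ B, 24 ∈ B, 34 ∈ B, 40 ∈ B
Elements of A not in B: {}

{}


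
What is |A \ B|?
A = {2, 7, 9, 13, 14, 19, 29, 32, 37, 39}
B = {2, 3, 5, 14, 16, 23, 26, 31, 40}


Set A = {2, 7, 9, 13, 14, 19, 29, 32, 37, 39}
Set B = {2, 3, 5, 14, 16, 23, 26, 31, 40}
A \ B = {7, 9, 13, 19, 29, 32, 37, 39}
|A \ B| = 8

8


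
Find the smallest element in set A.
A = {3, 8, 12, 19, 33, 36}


Set A = {3, 8, 12, 19, 33, 36}
Elements in ascending order: 3, 8, 12, 19, 33, 36
The smallest element is 3.

3


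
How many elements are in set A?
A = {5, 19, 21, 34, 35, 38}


Set A = {5, 19, 21, 34, 35, 38}
Listing elements: 5, 19, 21, 34, 35, 38
Counting: 6 elements
|A| = 6

6


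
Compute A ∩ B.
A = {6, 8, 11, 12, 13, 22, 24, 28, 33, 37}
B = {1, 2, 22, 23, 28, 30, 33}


Set A = {6, 8, 11, 12, 13, 22, 24, 28, 33, 37}
Set B = {1, 2, 22, 23, 28, 30, 33}
A ∩ B includes only elements in both sets.
Check each element of A against B:
6 ✗, 8 ✗, 11 ✗, 12 ✗, 13 ✗, 22 ✓, 24 ✗, 28 ✓, 33 ✓, 37 ✗
A ∩ B = {22, 28, 33}

{22, 28, 33}


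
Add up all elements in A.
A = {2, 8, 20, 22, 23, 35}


Set A = {2, 8, 20, 22, 23, 35}
Sum = 2 + 8 + 20 + 22 + 23 + 35 = 110

110


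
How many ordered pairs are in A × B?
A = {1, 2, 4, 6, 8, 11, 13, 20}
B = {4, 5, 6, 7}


Set A = {1, 2, 4, 6, 8, 11, 13, 20} has 8 elements.
Set B = {4, 5, 6, 7} has 4 elements.
|A × B| = |A| × |B| = 8 × 4 = 32

32


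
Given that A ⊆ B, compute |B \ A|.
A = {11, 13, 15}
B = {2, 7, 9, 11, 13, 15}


Set A = {11, 13, 15}, |A| = 3
Set B = {2, 7, 9, 11, 13, 15}, |B| = 6
Since A ⊆ B: B \ A = {2, 7, 9}
|B| - |A| = 6 - 3 = 3

3
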